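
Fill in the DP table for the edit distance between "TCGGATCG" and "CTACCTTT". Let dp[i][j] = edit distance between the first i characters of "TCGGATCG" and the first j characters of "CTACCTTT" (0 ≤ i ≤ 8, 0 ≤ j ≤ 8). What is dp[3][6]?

4

   ''  C  T  A  C  C  T  T  T
''  0  1  2  3  4  5  6  7  8
 T  1  1  1  2  3  4  5  6  7
 C  2  1  2  2  2  3  4  5  6
 G  3  2  2  3  3  3  4  5  6
 G  4  3  3  3  4  4  4  5  6
 A  5  4  4  3  4  5  5  5  6
 T  6  5  4  4  4  5  5  5  5
 C  7  6  5  5  4  4  5  6  6
 G  8  7  6  6  5  5  5  6  7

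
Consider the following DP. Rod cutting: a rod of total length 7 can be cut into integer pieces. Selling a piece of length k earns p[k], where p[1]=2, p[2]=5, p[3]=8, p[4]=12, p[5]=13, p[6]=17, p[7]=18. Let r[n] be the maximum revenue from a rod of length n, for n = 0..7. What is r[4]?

12

   n    0    1    2    3    4    5    6    7
r[n]    0    2    5    8   12   14   17   20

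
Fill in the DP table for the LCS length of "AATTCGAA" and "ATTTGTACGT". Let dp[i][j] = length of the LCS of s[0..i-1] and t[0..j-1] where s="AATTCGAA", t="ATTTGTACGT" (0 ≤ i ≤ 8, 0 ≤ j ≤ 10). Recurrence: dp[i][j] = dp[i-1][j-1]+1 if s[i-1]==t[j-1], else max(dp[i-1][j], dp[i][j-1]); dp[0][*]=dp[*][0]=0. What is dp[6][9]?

5

   ''  A  T  T  T  G  T  A  C  G  T
''  0  0  0  0  0  0  0  0  0  0  0
 A  0  1  1  1  1  1  1  1  1  1  1
 A  0  1  1  1  1  1  1  2  2  2  2
 T  0  1  2  2  2  2  2  2  2  2  3
 T  0  1  2  3  3  3  3  3  3  3  3
 C  0  1  2  3  3  3  3  3  4  4  4
 G  0  1  2  3  3  4  4  4  4  5  5
 A  0  1  2  3  3  4  4  5  5  5  5
 A  0  1  2  3  3  4  4  5  5  5  5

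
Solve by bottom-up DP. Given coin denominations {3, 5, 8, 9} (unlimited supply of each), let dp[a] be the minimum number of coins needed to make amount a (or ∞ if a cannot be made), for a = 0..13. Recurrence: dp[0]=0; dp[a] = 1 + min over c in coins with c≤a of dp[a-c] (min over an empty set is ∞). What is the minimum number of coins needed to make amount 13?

2

 a  0  1  2  3  4  5  6  7  8  9 10 11 12 13
dp  0  -  -  1  -  1  2  -  1  1  2  2  2  2
(- denotes ∞ / unreachable)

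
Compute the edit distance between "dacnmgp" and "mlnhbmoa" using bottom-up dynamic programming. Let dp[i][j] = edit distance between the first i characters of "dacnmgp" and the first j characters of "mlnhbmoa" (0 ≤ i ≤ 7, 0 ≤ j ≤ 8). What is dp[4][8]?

   ''  m  l  n  h  b  m  o  a
''  0  1  2  3  4  5  6  7  8
 d  1  1  2  3  4  5  6  7  8
 a  2  2  2  3  4  5  6  7  7
 c  3  3  3  3  4  5  6  7  8
 n  4  4  4  3  4  5  6  7  8
 m  5  4  5  4  4  5  5  6  7
 g  6  5  5  5  5  5  6  6  7
 p  7  6  6  6  6  6  6  7  7

8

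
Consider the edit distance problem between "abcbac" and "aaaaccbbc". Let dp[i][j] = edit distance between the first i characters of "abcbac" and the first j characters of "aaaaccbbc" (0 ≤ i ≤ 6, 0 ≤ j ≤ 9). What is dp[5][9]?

6

   ''  a  a  a  a  c  c  b  b  c
''  0  1  2  3  4  5  6  7  8  9
 a  1  0  1  2  3  4  5  6  7  8
 b  2  1  1  2  3  4  5  5  6  7
 c  3  2  2  2  3  3  4  5  6  6
 b  4  3  3  3  3  4  4  4  5  6
 a  5  4  3  3  3  4  5  5  5  6
 c  6  5  4  4  4  3  4  5  6  5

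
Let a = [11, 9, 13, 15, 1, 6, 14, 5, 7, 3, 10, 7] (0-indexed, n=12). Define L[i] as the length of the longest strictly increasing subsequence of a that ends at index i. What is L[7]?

   i    0    1    2    3    4    5    6    7    8    9   10   11
a[i]   11    9   13   15    1    6   14    5    7    3   10    7
L[i]    1    1    2    3    1    2    3    2    3    2    4    3

2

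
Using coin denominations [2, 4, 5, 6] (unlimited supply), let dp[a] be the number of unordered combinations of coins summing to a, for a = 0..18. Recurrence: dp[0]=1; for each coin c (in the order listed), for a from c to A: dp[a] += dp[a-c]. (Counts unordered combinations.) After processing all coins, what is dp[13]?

4

after  coin     0     1     2     3     4     5     6     7     8     9    10    11    12    13    14    15    16    17    18
          2     1     0     1     0     1     0     1     0     1     0     1     0     1     0     1     0     1     0     1
          4     1     0     1     0     2     0     2     0     3     0     3     0     4     0     4     0     5     0     5
          5     1     0     1     0     2     1     2     1     3     2     4     2     5     3     6     4     7     5     8
          6     1     0     1     0     2     1     3     1     4     2     6     3     8     4    10     6    13     8    16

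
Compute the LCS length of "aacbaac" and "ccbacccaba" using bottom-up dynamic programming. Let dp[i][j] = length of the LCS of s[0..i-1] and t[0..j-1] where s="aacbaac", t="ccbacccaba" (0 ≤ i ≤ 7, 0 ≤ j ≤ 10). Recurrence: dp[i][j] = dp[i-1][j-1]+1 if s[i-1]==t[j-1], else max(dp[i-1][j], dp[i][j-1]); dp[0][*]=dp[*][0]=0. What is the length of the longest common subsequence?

   ''  c  c  b  a  c  c  c  a  b  a
''  0  0  0  0  0  0  0  0  0  0  0
 a  0  0  0  0  1  1  1  1  1  1  1
 a  0  0  0  0  1  1  1  1  2  2  2
 c  0  1  1  1  1  2  2  2  2  2  2
 b  0  1  1  2  2  2  2  2  2  3  3
 a  0  1  1  2  3  3  3  3  3  3  4
 a  0  1  1  2  3  3  3  3  4  4  4
 c  0  1  2  2  3  4  4  4  4  4  4

4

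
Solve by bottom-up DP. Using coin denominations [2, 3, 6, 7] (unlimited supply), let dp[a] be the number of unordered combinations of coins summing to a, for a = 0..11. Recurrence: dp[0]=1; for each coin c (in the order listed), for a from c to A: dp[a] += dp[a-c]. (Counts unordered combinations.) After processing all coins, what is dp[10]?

4

after  coin     0     1     2     3     4     5     6     7     8     9    10    11
          2     1     0     1     0     1     0     1     0     1     0     1     0
          3     1     0     1     1     1     1     2     1     2     2     2     2
          6     1     0     1     1     1     1     3     1     3     3     3     3
          7     1     0     1     1     1     1     3     2     3     4     4     4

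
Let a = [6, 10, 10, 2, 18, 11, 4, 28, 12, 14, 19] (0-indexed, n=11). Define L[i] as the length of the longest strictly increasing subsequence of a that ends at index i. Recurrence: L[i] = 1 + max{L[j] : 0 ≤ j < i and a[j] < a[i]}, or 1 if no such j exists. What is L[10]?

   i    0    1    2    3    4    5    6    7    8    9   10
a[i]    6   10   10    2   18   11    4   28   12   14   19
L[i]    1    2    2    1    3    3    2    4    4    5    6

6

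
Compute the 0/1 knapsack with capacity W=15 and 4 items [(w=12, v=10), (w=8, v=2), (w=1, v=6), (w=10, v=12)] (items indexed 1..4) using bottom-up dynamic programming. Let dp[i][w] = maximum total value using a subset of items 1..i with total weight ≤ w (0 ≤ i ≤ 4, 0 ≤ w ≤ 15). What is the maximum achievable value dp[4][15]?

i\w   0   1   2   3   4   5   6   7   8   9  10  11  12  13  14  15
  0   0   0   0   0   0   0   0   0   0   0   0   0   0   0   0   0
  1   0   0   0   0   0   0   0   0   0   0   0   0  10  10  10  10
  2   0   0   0   0   0   0   0   0   2   2   2   2  10  10  10  10
  3   0   6   6   6   6   6   6   6   6   8   8   8  10  16  16  16
  4   0   6   6   6   6   6   6   6   6   8  12  18  18  18  18  18

18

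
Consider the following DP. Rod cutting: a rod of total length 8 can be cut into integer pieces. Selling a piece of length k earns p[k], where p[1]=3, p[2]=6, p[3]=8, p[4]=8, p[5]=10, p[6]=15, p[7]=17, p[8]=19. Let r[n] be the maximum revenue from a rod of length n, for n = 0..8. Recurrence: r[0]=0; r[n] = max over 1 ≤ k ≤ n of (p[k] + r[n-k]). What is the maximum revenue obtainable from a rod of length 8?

   n    0    1    2    3    4    5    6    7    8
r[n]    0    3    6    9   12   15   18   21   24

24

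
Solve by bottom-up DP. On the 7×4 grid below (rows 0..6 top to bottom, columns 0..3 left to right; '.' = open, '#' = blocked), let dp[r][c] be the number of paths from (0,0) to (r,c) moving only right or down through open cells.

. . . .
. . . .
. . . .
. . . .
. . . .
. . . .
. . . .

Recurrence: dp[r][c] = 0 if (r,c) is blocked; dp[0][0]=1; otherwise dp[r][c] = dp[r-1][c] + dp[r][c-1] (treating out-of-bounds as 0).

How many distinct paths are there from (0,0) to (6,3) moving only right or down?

r\c   0   1   2   3
  0   1   1   1   1
  1   1   2   3   4
  2   1   3   6  10
  3   1   4  10  20
  4   1   5  15  35
  5   1   6  21  56
  6   1   7  28  84

84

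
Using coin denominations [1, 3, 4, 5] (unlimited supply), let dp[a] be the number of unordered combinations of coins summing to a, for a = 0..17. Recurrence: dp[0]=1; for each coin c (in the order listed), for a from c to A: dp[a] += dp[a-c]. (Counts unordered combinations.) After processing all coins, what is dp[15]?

27

after  coin     0     1     2     3     4     5     6     7     8     9    10    11    12    13    14    15    16    17
          1     1     1     1     1     1     1     1     1     1     1     1     1     1     1     1     1     1     1
          3     1     1     1     2     2     2     3     3     3     4     4     4     5     5     5     6     6     6
          4     1     1     1     2     3     3     4     5     6     7     8     9    11    12    13    15    17    18
          5     1     1     1     2     3     4     5     6     8    10    12    14    17    20    23    27    31    35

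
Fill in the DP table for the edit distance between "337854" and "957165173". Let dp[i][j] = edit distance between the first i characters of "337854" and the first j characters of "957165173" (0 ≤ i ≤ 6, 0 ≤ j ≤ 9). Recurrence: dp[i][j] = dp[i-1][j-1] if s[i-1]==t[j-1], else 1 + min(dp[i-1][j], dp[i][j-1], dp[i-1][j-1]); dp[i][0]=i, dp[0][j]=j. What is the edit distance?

7

   ''  9  5  7  1  6  5  1  7  3
''  0  1  2  3  4  5  6  7  8  9
 3  1  1  2  3  4  5  6  7  8  8
 3  2  2  2  3  4  5  6  7  8  8
 7  3  3  3  2  3  4  5  6  7  8
 8  4  4  4  3  3  4  5  6  7  8
 5  5  5  4  4  4  4  4  5  6  7
 4  6  6  5  5  5  5  5  5  6  7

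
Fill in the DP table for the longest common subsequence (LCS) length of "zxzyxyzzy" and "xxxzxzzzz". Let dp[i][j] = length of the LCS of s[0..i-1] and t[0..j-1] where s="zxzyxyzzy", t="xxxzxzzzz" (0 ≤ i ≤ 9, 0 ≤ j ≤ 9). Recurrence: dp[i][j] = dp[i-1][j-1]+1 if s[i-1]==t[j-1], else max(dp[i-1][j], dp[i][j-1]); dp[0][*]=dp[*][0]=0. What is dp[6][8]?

3

   ''  x  x  x  z  x  z  z  z  z
''  0  0  0  0  0  0  0  0  0  0
 z  0  0  0  0  1  1  1  1  1  1
 x  0  1  1  1  1  2  2  2  2  2
 z  0  1  1  1  2  2  3  3  3  3
 y  0  1  1  1  2  2  3  3  3  3
 x  0  1  2  2  2  3  3  3  3  3
 y  0  1  2  2  2  3  3  3  3  3
 z  0  1  2  2  3  3  4  4  4  4
 z  0  1  2  2  3  3  4  5  5  5
 y  0  1  2  2  3  3  4  5  5  5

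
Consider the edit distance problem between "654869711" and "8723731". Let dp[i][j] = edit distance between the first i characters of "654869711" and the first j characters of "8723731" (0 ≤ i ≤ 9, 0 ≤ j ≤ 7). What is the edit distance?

   ''  8  7  2  3  7  3  1
''  0  1  2  3  4  5  6  7
 6  1  1  2  3  4  5  6  7
 5  2  2  2  3  4  5  6  7
 4  3  3  3  3  4  5  6  7
 8  4  3  4  4  4  5  6  7
 6  5  4  4  5  5  5  6  7
 9  6  5  5  5  6  6  6  7
 7  7  6  5  6  6  6  7  7
 1  8  7  6  6  7  7  7  7
 1  9  8  7  7  7  8  8  7

7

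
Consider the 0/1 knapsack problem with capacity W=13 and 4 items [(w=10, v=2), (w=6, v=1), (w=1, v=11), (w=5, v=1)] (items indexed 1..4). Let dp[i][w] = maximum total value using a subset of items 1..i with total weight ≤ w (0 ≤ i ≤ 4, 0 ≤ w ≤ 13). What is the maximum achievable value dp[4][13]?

13

i\w   0   1   2   3   4   5   6   7   8   9  10  11  12  13
  0   0   0   0   0   0   0   0   0   0   0   0   0   0   0
  1   0   0   0   0   0   0   0   0   0   0   2   2   2   2
  2   0   0   0   0   0   0   1   1   1   1   2   2   2   2
  3   0  11  11  11  11  11  11  12  12  12  12  13  13  13
  4   0  11  11  11  11  11  12  12  12  12  12  13  13  13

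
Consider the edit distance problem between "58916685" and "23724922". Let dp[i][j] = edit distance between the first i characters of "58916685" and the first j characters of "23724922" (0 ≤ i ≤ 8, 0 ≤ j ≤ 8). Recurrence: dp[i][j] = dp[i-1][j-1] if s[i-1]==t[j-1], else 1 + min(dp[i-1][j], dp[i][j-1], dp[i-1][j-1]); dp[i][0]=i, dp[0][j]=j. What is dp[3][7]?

6

   ''  2  3  7  2  4  9  2  2
''  0  1  2  3  4  5  6  7  8
 5  1  1  2  3  4  5  6  7  8
 8  2  2  2  3  4  5  6  7  8
 9  3  3  3  3  4  5  5  6  7
 1  4  4  4  4  4  5  6  6  7
 6  5  5  5  5  5  5  6  7  7
 6  6  6  6  6  6  6  6  7  8
 8  7  7  7  7  7  7  7  7  8
 5  8  8  8  8  8  8  8  8  8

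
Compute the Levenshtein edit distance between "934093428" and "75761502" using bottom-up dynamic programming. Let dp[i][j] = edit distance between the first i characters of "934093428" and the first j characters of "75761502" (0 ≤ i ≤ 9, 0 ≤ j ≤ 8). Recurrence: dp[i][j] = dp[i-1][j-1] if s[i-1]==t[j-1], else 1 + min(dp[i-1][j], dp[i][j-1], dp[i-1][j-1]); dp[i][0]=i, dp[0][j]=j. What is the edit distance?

8

   ''  7  5  7  6  1  5  0  2
''  0  1  2  3  4  5  6  7  8
 9  1  1  2  3  4  5  6  7  8
 3  2  2  2  3  4  5  6  7  8
 4  3  3  3  3  4  5  6  7  8
 0  4  4  4  4  4  5  6  6  7
 9  5  5  5  5  5  5  6  7  7
 3  6  6  6  6  6  6  6  7  8
 4  7  7  7  7  7  7  7  7  8
 2  8  8  8  8  8  8  8  8  7
 8  9  9  9  9  9  9  9  9  8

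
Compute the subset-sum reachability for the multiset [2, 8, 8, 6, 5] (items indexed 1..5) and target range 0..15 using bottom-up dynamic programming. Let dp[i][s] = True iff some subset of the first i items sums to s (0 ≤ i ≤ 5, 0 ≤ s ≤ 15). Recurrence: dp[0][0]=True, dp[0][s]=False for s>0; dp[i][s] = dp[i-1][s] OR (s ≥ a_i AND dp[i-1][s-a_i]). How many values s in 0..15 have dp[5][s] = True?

11

i\s   0   1   2   3   4   5   6   7   8   9  10  11  12  13  14  15
  0   T   F   F   F   F   F   F   F   F   F   F   F   F   F   F   F
  1   T   F   T   F   F   F   F   F   F   F   F   F   F   F   F   F
  2   T   F   T   F   F   F   F   F   T   F   T   F   F   F   F   F
  3   T   F   T   F   F   F   F   F   T   F   T   F   F   F   F   F
  4   T   F   T   F   F   F   T   F   T   F   T   F   F   F   T   F
  5   T   F   T   F   F   T   T   T   T   F   T   T   F   T   T   T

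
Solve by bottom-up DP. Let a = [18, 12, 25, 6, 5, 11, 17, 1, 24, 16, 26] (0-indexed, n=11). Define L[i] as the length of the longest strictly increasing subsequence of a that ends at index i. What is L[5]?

2

   i    0    1    2    3    4    5    6    7    8    9   10
a[i]   18   12   25    6    5   11   17    1   24   16   26
L[i]    1    1    2    1    1    2    3    1    4    3    5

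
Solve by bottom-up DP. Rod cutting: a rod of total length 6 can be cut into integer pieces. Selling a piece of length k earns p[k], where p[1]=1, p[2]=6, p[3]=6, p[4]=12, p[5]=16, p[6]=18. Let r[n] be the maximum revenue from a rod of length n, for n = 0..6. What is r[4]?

12

   n    0    1    2    3    4    5    6
r[n]    0    1    6    7   12   16   18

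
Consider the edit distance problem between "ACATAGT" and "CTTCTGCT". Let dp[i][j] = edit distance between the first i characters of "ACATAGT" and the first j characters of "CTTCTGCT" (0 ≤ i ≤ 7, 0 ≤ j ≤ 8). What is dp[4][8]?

6

   ''  C  T  T  C  T  G  C  T
''  0  1  2  3  4  5  6  7  8
 A  1  1  2  3  4  5  6  7  8
 C  2  1  2  3  3  4  5  6  7
 A  3  2  2  3  4  4  5  6  7
 T  4  3  2  2  3  4  5  6  6
 A  5  4  3  3  3  4  5  6  7
 G  6  5  4  4  4  4  4  5  6
 T  7  6  5  4  5  4  5  5  5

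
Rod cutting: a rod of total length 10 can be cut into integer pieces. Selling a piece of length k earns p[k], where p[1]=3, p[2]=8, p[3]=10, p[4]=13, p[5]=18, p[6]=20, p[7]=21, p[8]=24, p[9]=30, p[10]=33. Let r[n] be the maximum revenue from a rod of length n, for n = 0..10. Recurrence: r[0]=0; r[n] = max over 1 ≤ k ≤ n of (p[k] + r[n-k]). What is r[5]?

19

   n    0    1    2    3    4    5    6    7    8    9   10
r[n]    0    3    8   11   16   19   24   27   32   35   40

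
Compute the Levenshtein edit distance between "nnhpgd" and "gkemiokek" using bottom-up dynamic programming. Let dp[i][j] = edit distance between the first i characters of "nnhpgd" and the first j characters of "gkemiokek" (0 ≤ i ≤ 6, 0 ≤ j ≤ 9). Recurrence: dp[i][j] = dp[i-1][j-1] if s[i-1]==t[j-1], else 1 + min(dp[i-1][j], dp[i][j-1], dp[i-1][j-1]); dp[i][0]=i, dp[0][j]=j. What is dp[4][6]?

   ''  g  k  e  m  i  o  k  e  k
''  0  1  2  3  4  5  6  7  8  9
 n  1  1  2  3  4  5  6  7  8  9
 n  2  2  2  3  4  5  6  7  8  9
 h  3  3  3  3  4  5  6  7  8  9
 p  4  4  4  4  4  5  6  7  8  9
 g  5  4  5  5  5  5  6  7  8  9
 d  6  5  5  6  6  6  6  7  8  9

6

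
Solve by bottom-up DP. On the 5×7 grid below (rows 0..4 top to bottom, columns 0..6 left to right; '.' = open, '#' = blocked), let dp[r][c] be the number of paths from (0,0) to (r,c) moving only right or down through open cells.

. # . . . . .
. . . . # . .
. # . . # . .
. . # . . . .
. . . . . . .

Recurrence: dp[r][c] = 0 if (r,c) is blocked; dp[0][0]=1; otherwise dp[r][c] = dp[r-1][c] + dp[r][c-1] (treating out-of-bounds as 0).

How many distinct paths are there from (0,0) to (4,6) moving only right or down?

10

r\c   0   1   2   3   4   5   6
  0   1   0   0   0   0   0   0
  1   1   1   1   1   0   0   0
  2   1   0   1   2   0   0   0
  3   1   1   0   2   2   2   2
  4   1   2   2   4   6   8  10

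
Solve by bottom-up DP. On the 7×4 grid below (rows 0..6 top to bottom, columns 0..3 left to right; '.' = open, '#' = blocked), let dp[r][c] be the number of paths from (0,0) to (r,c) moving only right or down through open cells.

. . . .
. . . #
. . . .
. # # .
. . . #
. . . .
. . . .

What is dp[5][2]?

3

r\c   0   1   2   3
  0   1   1   1   1
  1   1   2   3   0
  2   1   3   6   6
  3   1   0   0   6
  4   1   1   1   0
  5   1   2   3   3
  6   1   3   6   9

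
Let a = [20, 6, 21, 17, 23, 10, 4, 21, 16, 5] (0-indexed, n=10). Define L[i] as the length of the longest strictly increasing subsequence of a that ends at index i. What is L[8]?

   i    0    1    2    3    4    5    6    7    8    9
a[i]   20    6   21   17   23   10    4   21   16    5
L[i]    1    1    2    2    3    2    1    3    3    2

3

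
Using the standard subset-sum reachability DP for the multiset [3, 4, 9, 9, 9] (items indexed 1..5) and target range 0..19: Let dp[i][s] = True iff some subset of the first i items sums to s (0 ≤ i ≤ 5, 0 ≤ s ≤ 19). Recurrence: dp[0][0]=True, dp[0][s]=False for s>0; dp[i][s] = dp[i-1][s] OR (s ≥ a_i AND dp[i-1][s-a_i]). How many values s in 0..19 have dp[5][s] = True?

9

i\s   0   1   2   3   4   5   6   7   8   9  10  11  12  13  14  15  16  17  18  19
  0   T   F   F   F   F   F   F   F   F   F   F   F   F   F   F   F   F   F   F   F
  1   T   F   F   T   F   F   F   F   F   F   F   F   F   F   F   F   F   F   F   F
  2   T   F   F   T   T   F   F   T   F   F   F   F   F   F   F   F   F   F   F   F
  3   T   F   F   T   T   F   F   T   F   T   F   F   T   T   F   F   T   F   F   F
  4   T   F   F   T   T   F   F   T   F   T   F   F   T   T   F   F   T   F   T   F
  5   T   F   F   T   T   F   F   T   F   T   F   F   T   T   F   F   T   F   T   F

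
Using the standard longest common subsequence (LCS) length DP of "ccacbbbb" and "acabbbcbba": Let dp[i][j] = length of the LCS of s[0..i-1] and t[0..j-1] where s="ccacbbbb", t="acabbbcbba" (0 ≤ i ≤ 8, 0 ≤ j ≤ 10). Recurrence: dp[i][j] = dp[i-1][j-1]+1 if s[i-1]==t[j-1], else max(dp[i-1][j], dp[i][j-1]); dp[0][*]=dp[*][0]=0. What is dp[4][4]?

2

   ''  a  c  a  b  b  b  c  b  b  a
''  0  0  0  0  0  0  0  0  0  0  0
 c  0  0  1  1  1  1  1  1  1  1  1
 c  0  0  1  1  1  1  1  2  2  2  2
 a  0  1  1  2  2  2  2  2  2  2  3
 c  0  1  2  2  2  2  2  3  3  3  3
 b  0  1  2  2  3  3  3  3  4  4  4
 b  0  1  2  2  3  4  4  4  4  5  5
 b  0  1  2  2  3  4  5  5  5  5  5
 b  0  1  2  2  3  4  5  5  6  6  6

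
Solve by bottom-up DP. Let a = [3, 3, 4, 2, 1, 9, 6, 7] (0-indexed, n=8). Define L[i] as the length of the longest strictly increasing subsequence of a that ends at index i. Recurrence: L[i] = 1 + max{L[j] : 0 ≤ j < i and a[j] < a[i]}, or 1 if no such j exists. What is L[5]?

   i    0    1    2    3    4    5    6    7
a[i]    3    3    4    2    1    9    6    7
L[i]    1    1    2    1    1    3    3    4

3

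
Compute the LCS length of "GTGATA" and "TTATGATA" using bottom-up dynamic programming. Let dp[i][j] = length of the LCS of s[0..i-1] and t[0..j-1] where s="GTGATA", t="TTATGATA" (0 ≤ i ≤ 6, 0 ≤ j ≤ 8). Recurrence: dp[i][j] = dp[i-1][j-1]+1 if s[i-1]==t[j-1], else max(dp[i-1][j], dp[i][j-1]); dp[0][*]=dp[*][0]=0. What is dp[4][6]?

3

   ''  T  T  A  T  G  A  T  A
''  0  0  0  0  0  0  0  0  0
 G  0  0  0  0  0  1  1  1  1
 T  0  1  1  1  1  1  1  2  2
 G  0  1  1  1  1  2  2  2  2
 A  0  1  1  2  2  2  3  3  3
 T  0  1  2  2  3  3  3  4  4
 A  0  1  2  3  3  3  4  4  5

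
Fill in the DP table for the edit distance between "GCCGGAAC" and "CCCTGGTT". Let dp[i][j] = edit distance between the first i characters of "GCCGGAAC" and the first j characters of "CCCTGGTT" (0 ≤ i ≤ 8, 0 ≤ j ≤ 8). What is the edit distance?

   ''  C  C  C  T  G  G  T  T
''  0  1  2  3  4  5  6  7  8
 G  1  1  2  3  4  4  5  6  7
 C  2  1  1  2  3  4  5  6  7
 C  3  2  1  1  2  3  4  5  6
 G  4  3  2  2  2  2  3  4  5
 G  5  4  3  3  3  2  2  3  4
 A  6  5  4  4  4  3  3  3  4
 A  7  6  5  5  5  4  4  4  4
 C  8  7  6  5  6  5  5  5  5

5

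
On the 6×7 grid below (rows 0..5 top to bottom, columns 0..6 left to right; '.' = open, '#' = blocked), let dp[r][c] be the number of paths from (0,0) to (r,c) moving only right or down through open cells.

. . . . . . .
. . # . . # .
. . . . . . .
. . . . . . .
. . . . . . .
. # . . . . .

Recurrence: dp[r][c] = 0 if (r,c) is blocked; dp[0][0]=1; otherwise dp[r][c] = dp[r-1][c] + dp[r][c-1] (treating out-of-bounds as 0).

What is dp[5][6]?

231

r\c   0   1   2   3   4   5   6
  0   1   1   1   1   1   1   1
  1   1   2   0   1   2   0   1
  2   1   3   3   4   6   6   7
  3   1   4   7  11  17  23  30
  4   1   5  12  23  40  63  93
  5   1   0  12  35  75 138 231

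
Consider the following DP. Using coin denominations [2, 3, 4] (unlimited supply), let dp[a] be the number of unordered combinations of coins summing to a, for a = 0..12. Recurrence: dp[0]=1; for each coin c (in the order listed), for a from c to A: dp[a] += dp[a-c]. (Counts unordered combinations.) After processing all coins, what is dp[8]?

after  coin     0     1     2     3     4     5     6     7     8     9    10    11    12
          2     1     0     1     0     1     0     1     0     1     0     1     0     1
          3     1     0     1     1     1     1     2     1     2     2     2     2     3
          4     1     0     1     1     2     1     3     2     4     3     5     4     7

4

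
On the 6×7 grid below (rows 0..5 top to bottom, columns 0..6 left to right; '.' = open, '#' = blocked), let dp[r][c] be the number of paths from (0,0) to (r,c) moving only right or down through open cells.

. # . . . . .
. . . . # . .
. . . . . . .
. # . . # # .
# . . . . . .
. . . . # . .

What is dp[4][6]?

14

r\c   0   1   2   3   4   5   6
  0   1   0   0   0   0   0   0
  1   1   1   1   1   0   0   0
  2   1   2   3   4   4   4   4
  3   1   0   3   7   0   0   4
  4   0   0   3  10  10  10  14
  5   0   0   3  13   0  10  24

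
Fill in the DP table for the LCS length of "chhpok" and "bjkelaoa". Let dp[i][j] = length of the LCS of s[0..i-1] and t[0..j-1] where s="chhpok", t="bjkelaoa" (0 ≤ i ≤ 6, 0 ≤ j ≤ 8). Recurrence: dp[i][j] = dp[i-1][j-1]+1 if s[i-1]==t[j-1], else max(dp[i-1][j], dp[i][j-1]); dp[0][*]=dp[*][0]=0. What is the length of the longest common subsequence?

1

   ''  b  j  k  e  l  a  o  a
''  0  0  0  0  0  0  0  0  0
 c  0  0  0  0  0  0  0  0  0
 h  0  0  0  0  0  0  0  0  0
 h  0  0  0  0  0  0  0  0  0
 p  0  0  0  0  0  0  0  0  0
 o  0  0  0  0  0  0  0  1  1
 k  0  0  0  1  1  1  1  1  1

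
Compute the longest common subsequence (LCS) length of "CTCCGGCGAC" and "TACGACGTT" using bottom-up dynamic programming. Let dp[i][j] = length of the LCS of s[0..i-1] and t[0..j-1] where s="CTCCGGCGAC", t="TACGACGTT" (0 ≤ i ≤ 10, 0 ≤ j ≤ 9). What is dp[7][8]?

4

   ''  T  A  C  G  A  C  G  T  T
''  0  0  0  0  0  0  0  0  0  0
 C  0  0  0  1  1  1  1  1  1  1
 T  0  1  1  1  1  1  1  1  2  2
 C  0  1  1  2  2  2  2  2  2  2
 C  0  1  1  2  2  2  3  3  3  3
 G  0  1  1  2  3  3  3  4  4  4
 G  0  1  1  2  3  3  3  4  4  4
 C  0  1  1  2  3  3  4  4  4  4
 G  0  1  1  2  3  3  4  5  5  5
 A  0  1  2  2  3  4  4  5  5  5
 C  0  1  2  3  3  4  5  5  5  5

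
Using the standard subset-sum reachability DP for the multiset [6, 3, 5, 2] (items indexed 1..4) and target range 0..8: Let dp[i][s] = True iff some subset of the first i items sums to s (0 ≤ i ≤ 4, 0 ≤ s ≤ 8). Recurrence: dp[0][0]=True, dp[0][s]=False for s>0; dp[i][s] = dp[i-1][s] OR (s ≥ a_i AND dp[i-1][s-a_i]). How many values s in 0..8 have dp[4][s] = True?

i\s   0   1   2   3   4   5   6   7   8
  0   T   F   F   F   F   F   F   F   F
  1   T   F   F   F   F   F   T   F   F
  2   T   F   F   T   F   F   T   F   F
  3   T   F   F   T   F   T   T   F   T
  4   T   F   T   T   F   T   T   T   T

7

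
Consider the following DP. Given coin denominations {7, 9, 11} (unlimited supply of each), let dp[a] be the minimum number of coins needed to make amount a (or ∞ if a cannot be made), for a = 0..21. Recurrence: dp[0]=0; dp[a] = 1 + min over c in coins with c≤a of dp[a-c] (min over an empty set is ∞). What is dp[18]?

2

 a  0  1  2  3  4  5  6  7  8  9 10 11 12 13 14 15 16 17 18 19 20 21
dp  0  -  -  -  -  -  -  1  -  1  -  1  -  -  2  -  2  -  2  -  2  3
(- denotes ∞ / unreachable)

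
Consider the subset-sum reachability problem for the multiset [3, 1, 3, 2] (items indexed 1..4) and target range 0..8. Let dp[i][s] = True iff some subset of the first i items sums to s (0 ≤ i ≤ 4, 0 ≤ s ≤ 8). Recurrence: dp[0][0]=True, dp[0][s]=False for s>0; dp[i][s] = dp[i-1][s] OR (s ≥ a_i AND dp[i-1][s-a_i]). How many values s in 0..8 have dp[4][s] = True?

i\s   0   1   2   3   4   5   6   7   8
  0   T   F   F   F   F   F   F   F   F
  1   T   F   F   T   F   F   F   F   F
  2   T   T   F   T   T   F   F   F   F
  3   T   T   F   T   T   F   T   T   F
  4   T   T   T   T   T   T   T   T   T

9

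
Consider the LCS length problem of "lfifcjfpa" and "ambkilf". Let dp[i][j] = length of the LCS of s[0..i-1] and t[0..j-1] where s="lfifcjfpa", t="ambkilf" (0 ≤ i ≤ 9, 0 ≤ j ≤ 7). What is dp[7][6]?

1

   ''  a  m  b  k  i  l  f
''  0  0  0  0  0  0  0  0
 l  0  0  0  0  0  0  1  1
 f  0  0  0  0  0  0  1  2
 i  0  0  0  0  0  1  1  2
 f  0  0  0  0  0  1  1  2
 c  0  0  0  0  0  1  1  2
 j  0  0  0  0  0  1  1  2
 f  0  0  0  0  0  1  1  2
 p  0  0  0  0  0  1  1  2
 a  0  1  1  1  1  1  1  2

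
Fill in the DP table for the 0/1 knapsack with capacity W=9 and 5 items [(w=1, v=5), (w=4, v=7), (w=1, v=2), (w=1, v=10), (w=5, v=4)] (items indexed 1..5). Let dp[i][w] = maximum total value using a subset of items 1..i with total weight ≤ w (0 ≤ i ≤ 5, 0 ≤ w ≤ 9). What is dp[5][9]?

24

i\w   0   1   2   3   4   5   6   7   8   9
  0   0   0   0   0   0   0   0   0   0   0
  1   0   5   5   5   5   5   5   5   5   5
  2   0   5   5   5   7  12  12  12  12  12
  3   0   5   7   7   7  12  14  14  14  14
  4   0  10  15  17  17  17  22  24  24  24
  5   0  10  15  17  17  17  22  24  24  24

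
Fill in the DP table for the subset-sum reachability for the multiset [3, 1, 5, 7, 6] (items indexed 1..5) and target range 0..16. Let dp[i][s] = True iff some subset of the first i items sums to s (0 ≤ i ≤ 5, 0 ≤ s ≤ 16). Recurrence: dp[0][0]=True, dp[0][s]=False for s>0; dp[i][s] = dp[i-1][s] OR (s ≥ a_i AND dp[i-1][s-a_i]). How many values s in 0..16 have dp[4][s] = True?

15

i\s   0   1   2   3   4   5   6   7   8   9  10  11  12  13  14  15  16
  0   T   F   F   F   F   F   F   F   F   F   F   F   F   F   F   F   F
  1   T   F   F   T   F   F   F   F   F   F   F   F   F   F   F   F   F
  2   T   T   F   T   T   F   F   F   F   F   F   F   F   F   F   F   F
  3   T   T   F   T   T   T   T   F   T   T   F   F   F   F   F   F   F
  4   T   T   F   T   T   T   T   T   T   T   T   T   T   T   F   T   T
  5   T   T   F   T   T   T   T   T   T   T   T   T   T   T   T   T   T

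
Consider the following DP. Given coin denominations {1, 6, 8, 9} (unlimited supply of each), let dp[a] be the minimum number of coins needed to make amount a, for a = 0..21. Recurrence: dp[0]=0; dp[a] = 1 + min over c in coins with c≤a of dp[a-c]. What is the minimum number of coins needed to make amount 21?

3

 a  0  1  2  3  4  5  6  7  8  9 10 11 12 13 14 15 16 17 18 19 20 21
dp  0  1  2  3  4  5  1  2  1  1  2  3  2  3  2  2  2  2  2  3  3  3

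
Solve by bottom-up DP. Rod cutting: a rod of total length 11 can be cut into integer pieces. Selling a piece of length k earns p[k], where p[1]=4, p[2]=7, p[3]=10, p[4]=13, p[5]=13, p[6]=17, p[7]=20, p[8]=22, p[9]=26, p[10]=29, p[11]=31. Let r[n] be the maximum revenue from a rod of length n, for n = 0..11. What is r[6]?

24

   n    0    1    2    3    4    5    6    7    8    9   10   11
r[n]    0    4    8   12   16   20   24   28   32   36   40   44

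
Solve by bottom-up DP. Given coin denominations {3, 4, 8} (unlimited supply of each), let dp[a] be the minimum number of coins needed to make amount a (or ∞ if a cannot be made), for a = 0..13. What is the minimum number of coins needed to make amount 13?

 a  0  1  2  3  4  5  6  7  8  9 10 11 12 13
dp  0  -  -  1  1  -  2  2  1  3  3  2  2  4
(- denotes ∞ / unreachable)

4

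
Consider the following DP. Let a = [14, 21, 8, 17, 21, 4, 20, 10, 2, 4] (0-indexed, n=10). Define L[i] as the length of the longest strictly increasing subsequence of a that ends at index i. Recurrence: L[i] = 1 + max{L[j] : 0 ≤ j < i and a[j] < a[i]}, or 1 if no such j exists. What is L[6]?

3

   i    0    1    2    3    4    5    6    7    8    9
a[i]   14   21    8   17   21    4   20   10    2    4
L[i]    1    2    1    2    3    1    3    2    1    2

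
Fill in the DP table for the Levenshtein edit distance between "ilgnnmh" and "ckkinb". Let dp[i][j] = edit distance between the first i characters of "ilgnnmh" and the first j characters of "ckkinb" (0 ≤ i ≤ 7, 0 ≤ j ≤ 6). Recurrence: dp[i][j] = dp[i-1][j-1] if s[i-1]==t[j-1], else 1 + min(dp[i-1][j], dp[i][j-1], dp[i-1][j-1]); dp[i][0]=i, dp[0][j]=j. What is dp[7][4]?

   ''  c  k  k  i  n  b
''  0  1  2  3  4  5  6
 i  1  1  2  3  3  4  5
 l  2  2  2  3  4  4  5
 g  3  3  3  3  4  5  5
 n  4  4  4  4  4  4  5
 n  5  5  5  5  5  4  5
 m  6  6  6  6  6  5  5
 h  7  7  7  7  7  6  6

7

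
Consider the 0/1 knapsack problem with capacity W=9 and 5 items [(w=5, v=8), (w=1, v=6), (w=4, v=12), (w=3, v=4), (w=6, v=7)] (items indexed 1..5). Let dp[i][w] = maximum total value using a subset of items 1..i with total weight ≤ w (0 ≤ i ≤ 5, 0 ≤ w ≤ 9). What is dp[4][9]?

i\w   0   1   2   3   4   5   6   7   8   9
  0   0   0   0   0   0   0   0   0   0   0
  1   0   0   0   0   0   8   8   8   8   8
  2   0   6   6   6   6   8  14  14  14  14
  3   0   6   6   6  12  18  18  18  18  20
  4   0   6   6   6  12  18  18  18  22  22
  5   0   6   6   6  12  18  18  18  22  22

22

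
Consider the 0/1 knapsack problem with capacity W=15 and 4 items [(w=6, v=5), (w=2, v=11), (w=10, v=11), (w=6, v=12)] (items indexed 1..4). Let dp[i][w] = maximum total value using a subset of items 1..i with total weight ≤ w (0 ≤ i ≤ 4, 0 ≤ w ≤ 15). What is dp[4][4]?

i\w   0   1   2   3   4   5   6   7   8   9  10  11  12  13  14  15
  0   0   0   0   0   0   0   0   0   0   0   0   0   0   0   0   0
  1   0   0   0   0   0   0   5   5   5   5   5   5   5   5   5   5
  2   0   0  11  11  11  11  11  11  16  16  16  16  16  16  16  16
  3   0   0  11  11  11  11  11  11  16  16  16  16  22  22  22  22
  4   0   0  11  11  11  11  12  12  23  23  23  23  23  23  28  28

11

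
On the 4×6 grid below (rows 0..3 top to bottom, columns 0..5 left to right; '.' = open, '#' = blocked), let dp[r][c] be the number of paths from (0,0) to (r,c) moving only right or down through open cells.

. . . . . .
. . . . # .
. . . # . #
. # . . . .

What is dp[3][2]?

6

r\c   0   1   2   3   4   5
  0   1   1   1   1   1   1
  1   1   2   3   4   0   1
  2   1   3   6   0   0   0
  3   1   0   6   6   6   6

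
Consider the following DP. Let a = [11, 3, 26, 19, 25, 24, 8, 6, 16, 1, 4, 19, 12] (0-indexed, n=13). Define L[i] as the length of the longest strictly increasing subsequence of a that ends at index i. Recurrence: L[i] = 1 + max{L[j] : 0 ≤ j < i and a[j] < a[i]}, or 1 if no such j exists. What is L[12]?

3

   i    0    1    2    3    4    5    6    7    8    9   10   11   12
a[i]   11    3   26   19   25   24    8    6   16    1    4   19   12
L[i]    1    1    2    2    3    3    2    2    3    1    2    4    3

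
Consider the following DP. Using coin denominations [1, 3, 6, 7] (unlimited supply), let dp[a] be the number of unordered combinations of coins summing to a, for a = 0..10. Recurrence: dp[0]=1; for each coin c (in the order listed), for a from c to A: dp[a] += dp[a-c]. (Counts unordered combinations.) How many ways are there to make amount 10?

8

after  coin     0     1     2     3     4     5     6     7     8     9    10
          1     1     1     1     1     1     1     1     1     1     1     1
          3     1     1     1     2     2     2     3     3     3     4     4
          6     1     1     1     2     2     2     4     4     4     6     6
          7     1     1     1     2     2     2     4     5     5     7     8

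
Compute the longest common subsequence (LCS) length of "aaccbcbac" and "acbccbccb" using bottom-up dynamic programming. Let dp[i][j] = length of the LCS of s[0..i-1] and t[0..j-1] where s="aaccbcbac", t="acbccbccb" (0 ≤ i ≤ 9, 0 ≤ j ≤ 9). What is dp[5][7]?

   ''  a  c  b  c  c  b  c  c  b
''  0  0  0  0  0  0  0  0  0  0
 a  0  1  1  1  1  1  1  1  1  1
 a  0  1  1  1  1  1  1  1  1  1
 c  0  1  2  2  2  2  2  2  2  2
 c  0  1  2  2  3  3  3  3  3  3
 b  0  1  2  3  3  3  4  4  4  4
 c  0  1  2  3  4  4  4  5  5  5
 b  0  1  2  3  4  4  5  5  5  6
 a  0  1  2  3  4  4  5  5  5  6
 c  0  1  2  3  4  5  5  6  6  6

4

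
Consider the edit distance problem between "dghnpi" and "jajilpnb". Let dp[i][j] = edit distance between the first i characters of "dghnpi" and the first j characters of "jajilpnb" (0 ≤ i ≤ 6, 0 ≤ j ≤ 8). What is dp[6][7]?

   ''  j  a  j  i  l  p  n  b
''  0  1  2  3  4  5  6  7  8
 d  1  1  2  3  4  5  6  7  8
 g  2  2  2  3  4  5  6  7  8
 h  3  3  3  3  4  5  6  7  8
 n  4  4  4  4  4  5  6  6  7
 p  5  5  5  5  5  5  5  6  7
 i  6  6  6  6  5  6  6  6  7

6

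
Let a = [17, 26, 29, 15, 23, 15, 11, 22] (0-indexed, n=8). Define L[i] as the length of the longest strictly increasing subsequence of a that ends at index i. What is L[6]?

1

   i    0    1    2    3    4    5    6    7
a[i]   17   26   29   15   23   15   11   22
L[i]    1    2    3    1    2    1    1    2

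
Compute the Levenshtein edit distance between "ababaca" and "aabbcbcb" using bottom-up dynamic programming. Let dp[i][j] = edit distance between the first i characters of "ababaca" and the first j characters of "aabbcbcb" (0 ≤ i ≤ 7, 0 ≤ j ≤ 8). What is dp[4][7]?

4

   ''  a  a  b  b  c  b  c  b
''  0  1  2  3  4  5  6  7  8
 a  1  0  1  2  3  4  5  6  7
 b  2  1  1  1  2  3  4  5  6
 a  3  2  1  2  2  3  4  5  6
 b  4  3  2  1  2  3  3  4  5
 a  5  4  3  2  2  3  4  4  5
 c  6  5  4  3  3  2  3  4  5
 a  7  6  5  4  4  3  3  4  5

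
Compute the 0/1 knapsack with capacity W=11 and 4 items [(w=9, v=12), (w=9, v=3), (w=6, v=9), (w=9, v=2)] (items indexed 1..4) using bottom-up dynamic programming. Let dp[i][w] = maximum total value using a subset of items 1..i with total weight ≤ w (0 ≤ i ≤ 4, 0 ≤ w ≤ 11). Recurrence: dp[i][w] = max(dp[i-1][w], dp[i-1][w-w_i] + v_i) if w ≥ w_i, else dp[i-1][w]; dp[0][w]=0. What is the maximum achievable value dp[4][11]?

i\w   0   1   2   3   4   5   6   7   8   9  10  11
  0   0   0   0   0   0   0   0   0   0   0   0   0
  1   0   0   0   0   0   0   0   0   0  12  12  12
  2   0   0   0   0   0   0   0   0   0  12  12  12
  3   0   0   0   0   0   0   9   9   9  12  12  12
  4   0   0   0   0   0   0   9   9   9  12  12  12

12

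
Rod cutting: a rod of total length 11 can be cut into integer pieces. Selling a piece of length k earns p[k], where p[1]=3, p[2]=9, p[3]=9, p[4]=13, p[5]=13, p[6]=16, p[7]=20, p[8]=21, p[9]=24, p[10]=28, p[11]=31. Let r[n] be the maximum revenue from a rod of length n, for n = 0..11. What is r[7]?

30

   n    0    1    2    3    4    5    6    7    8    9   10   11
r[n]    0    3    9   12   18   21   27   30   36   39   45   48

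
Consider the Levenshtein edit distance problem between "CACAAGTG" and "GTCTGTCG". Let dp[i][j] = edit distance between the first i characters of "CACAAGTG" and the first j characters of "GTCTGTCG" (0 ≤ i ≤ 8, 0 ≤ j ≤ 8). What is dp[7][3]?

   ''  G  T  C  T  G  T  C  G
''  0  1  2  3  4  5  6  7  8
 C  1  1  2  2  3  4  5  6  7
 A  2  2  2  3  3  4  5  6  7
 C  3  3  3  2  3  4  5  5  6
 A  4  4  4  3  3  4  5  6  6
 A  5  5  5  4  4  4  5  6  7
 G  6  5  6  5  5  4  5  6  6
 T  7  6  5  6  5  5  4  5  6
 G  8  7  6  6  6  5  5  5  5

6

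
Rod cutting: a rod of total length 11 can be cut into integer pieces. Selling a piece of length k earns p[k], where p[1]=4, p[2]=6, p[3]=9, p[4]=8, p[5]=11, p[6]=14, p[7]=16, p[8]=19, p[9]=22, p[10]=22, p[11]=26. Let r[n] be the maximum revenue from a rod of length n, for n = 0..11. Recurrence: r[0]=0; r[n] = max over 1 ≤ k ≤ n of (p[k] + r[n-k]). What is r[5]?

   n    0    1    2    3    4    5    6    7    8    9   10   11
r[n]    0    4    8   12   16   20   24   28   32   36   40   44

20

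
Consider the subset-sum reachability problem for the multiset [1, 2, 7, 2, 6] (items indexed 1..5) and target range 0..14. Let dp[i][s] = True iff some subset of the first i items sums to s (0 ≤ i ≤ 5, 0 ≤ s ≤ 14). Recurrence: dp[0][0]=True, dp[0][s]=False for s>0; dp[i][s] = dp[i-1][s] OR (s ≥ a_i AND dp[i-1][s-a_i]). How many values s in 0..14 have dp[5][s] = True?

i\s   0   1   2   3   4   5   6   7   8   9  10  11  12  13  14
  0   T   F   F   F   F   F   F   F   F   F   F   F   F   F   F
  1   T   T   F   F   F   F   F   F   F   F   F   F   F   F   F
  2   T   T   T   T   F   F   F   F   F   F   F   F   F   F   F
  3   T   T   T   T   F   F   F   T   T   T   T   F   F   F   F
  4   T   T   T   T   T   T   F   T   T   T   T   T   T   F   F
  5   T   T   T   T   T   T   T   T   T   T   T   T   T   T   T

15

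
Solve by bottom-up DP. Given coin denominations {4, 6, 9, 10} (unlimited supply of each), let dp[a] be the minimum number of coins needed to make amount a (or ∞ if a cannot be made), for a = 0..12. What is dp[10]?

 a  0  1  2  3  4  5  6  7  8  9 10 11 12
dp  0  -  -  -  1  -  1  -  2  1  1  -  2
(- denotes ∞ / unreachable)

1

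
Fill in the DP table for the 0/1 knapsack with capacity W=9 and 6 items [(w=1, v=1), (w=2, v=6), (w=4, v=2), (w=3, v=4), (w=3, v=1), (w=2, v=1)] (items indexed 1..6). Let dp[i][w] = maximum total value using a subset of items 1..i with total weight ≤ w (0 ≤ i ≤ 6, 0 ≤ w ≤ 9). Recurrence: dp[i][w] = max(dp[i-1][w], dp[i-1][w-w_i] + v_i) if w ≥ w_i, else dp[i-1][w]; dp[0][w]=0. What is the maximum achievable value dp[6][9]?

12

i\w   0   1   2   3   4   5   6   7   8   9
  0   0   0   0   0   0   0   0   0   0   0
  1   0   1   1   1   1   1   1   1   1   1
  2   0   1   6   7   7   7   7   7   7   7
  3   0   1   6   7   7   7   8   9   9   9
  4   0   1   6   7   7  10  11  11  11  12
  5   0   1   6   7   7  10  11  11  11  12
  6   0   1   6   7   7  10  11  11  12  12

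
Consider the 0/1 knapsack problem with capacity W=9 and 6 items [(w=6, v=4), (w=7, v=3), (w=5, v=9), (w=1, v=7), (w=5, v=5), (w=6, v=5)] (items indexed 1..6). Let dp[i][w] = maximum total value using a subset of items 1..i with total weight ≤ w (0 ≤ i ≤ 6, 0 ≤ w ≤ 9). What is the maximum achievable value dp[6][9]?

16

i\w   0   1   2   3   4   5   6   7   8   9
  0   0   0   0   0   0   0   0   0   0   0
  1   0   0   0   0   0   0   4   4   4   4
  2   0   0   0   0   0   0   4   4   4   4
  3   0   0   0   0   0   9   9   9   9   9
  4   0   7   7   7   7   9  16  16  16  16
  5   0   7   7   7   7   9  16  16  16  16
  6   0   7   7   7   7   9  16  16  16  16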